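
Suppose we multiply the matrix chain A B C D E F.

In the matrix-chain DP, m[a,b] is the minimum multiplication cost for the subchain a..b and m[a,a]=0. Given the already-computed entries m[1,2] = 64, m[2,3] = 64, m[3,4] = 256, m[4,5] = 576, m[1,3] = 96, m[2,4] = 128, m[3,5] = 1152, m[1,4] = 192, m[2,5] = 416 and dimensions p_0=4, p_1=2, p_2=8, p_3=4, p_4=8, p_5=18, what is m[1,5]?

560

m[1,5] = min over k∈[1,4] of m[1,k]+m[k+1,5]+p_{0}·p_k·p_{5}.
k=1: 0 + 416 + 4·2·18 = 560; k=2: 64 + 1152 + 4·8·18 = 1792; k=3: 96 + 576 + 4·4·18 = 960; k=4: 192 + 0 + 4·8·18 = 768.
Minimum: 560 at k=1.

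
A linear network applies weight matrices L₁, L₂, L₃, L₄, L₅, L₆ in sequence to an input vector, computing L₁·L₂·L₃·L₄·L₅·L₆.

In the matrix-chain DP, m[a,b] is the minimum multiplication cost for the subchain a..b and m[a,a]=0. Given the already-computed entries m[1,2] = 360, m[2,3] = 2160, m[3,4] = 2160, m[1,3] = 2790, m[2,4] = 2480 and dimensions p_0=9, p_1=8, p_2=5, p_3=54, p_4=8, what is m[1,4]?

2880

m[1,4] = min over k∈[1,3] of m[1,k]+m[k+1,4]+p_{0}·p_k·p_{4}.
k=1: 0 + 2480 + 9·8·8 = 3056; k=2: 360 + 2160 + 9·5·8 = 2880; k=3: 2790 + 0 + 9·54·8 = 6678.
Minimum: 2880 at k=2.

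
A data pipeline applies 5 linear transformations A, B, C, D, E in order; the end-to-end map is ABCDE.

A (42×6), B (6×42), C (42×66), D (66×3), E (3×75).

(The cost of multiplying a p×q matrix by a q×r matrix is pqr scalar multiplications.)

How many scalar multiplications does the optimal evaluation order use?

Adjacent pairs: AB = 42·6·42 = 10584; BC = 6·42·66 = 16632; CD = 42·66·3 = 8316; DE = 66·3·75 = 14850.
Length 3: A..C: k=1: 0+16632+42·6·66=33264; k=2: 10584+0+42·42·66=127008 → min 33264 | B..D: k=2: 0+8316+6·42·3=9072; k=3: 16632+0+6·66·3=17820 → min 9072 | C..E: k=3: 0+14850+42·66·75=222750; k=4: 8316+0+42·3·75=17766 → min 17766.
Length 4: A..D: k=1: 0+9072+42·6·3=9828; k=2: 10584+8316+42·42·3=24192; k=3: 33264+0+42·66·3=41580 → min 9828 | B..E: k=2: 0+17766+6·42·75=36666; k=3: 16632+14850+6·66·75=61182; k=4: 9072+0+6·3·75=10422 → min 10422.
Length 5: A..E: k=1: 0+10422+42·6·75=29322; k=2: 10584+17766+42·42·75=160650; k=3: 33264+14850+42·66·75=256014; k=4: 9828+0+42·3·75=19278 → min 19278.
Optimal order: ((A(B(CD)))E) with cost 19278.

19278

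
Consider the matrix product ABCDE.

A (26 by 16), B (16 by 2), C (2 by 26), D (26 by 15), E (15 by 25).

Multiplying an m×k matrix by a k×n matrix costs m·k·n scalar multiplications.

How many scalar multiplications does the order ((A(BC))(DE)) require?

(BC): 16×2 by 2×26 → 16×26, cost 16·2·26 = 832
(A(BC)): 26×16 by 16×26 → 26×26, cost 26·16·26 = 10816; cumulative 11648
(DE): 26×15 by 15×25 → 26×25, cost 26·15·25 = 9750
((A(BC))(DE)): 26×26 by 26×25 → 26×25, cost 26·26·25 = 16900; cumulative 38298
Total: 38298 scalar multiplications.

38298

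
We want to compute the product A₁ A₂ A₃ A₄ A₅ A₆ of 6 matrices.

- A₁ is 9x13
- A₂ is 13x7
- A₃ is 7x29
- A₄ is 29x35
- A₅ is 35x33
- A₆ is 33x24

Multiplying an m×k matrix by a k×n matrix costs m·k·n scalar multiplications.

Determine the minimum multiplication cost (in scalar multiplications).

Adjacent pairs: A₁A₂ = 9·13·7 = 819; A₂A₃ = 13·7·29 = 2639; A₃A₄ = 7·29·35 = 7105; A₄A₅ = 29·35·33 = 33495; A₅A₆ = 35·33·24 = 27720.
Length 3: A₁..A₃: k=1: 0+2639+9·13·29=6032; k=2: 819+0+9·7·29=2646 → min 2646 | A₂..A₄: k=2: 0+7105+13·7·35=10290; k=3: 2639+0+13·29·35=15834 → min 10290 | A₃..A₅: k=3: 0+33495+7·29·33=40194; k=4: 7105+0+7·35·33=15190 → min 15190 | A₄..A₆: k=4: 0+27720+29·35·24=52080; k=5: 33495+0+29·33·24=56463 → min 52080.
Length 4: A₁..A₄: k=1: 0+10290+9·13·35=14385; k=2: 819+7105+9·7·35=10129; k=3: 2646+0+9·29·35=11781 → min 10129 | A₂..A₅: k=2: 0+15190+13·7·33=18193; k=3: 2639+33495+13·29·33=48575; k=4: 10290+0+13·35·33=25305 → min 18193 | A₃..A₆: k=3: 0+52080+7·29·24=56952; k=4: 7105+27720+7·35·24=40705; k=5: 15190+0+7·33·24=20734 → min 20734.
Length 5: A₁..A₅: k=1: 0+18193+9·13·33=22054; k=2: 819+15190+9·7·33=18088; k=3: 2646+33495+9·29·33=44754; k=4: 10129+0+9·35·33=20524 → min 18088 | A₂..A₆: k=2: 0+20734+13·7·24=22918; k=3: 2639+52080+13·29·24=63767; k=4: 10290+27720+13·35·24=48930; k=5: 18193+0+13·33·24=28489 → min 22918.
Length 6: A₁..A₆: k=1: 0+22918+9·13·24=25726; k=2: 819+20734+9·7·24=23065; k=3: 2646+52080+9·29·24=60990; k=4: 10129+27720+9·35·24=45409; k=5: 18088+0+9·33·24=25216 → min 23065.
Optimal order: ((A₁ A₂) (((A₃ A₄) A₅) A₆)) with cost 23065.

23065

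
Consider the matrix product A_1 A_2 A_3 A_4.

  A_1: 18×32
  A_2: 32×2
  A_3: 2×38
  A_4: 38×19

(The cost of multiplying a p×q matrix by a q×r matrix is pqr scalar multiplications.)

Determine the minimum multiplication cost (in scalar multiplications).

3280

Adjacent pairs: A_1A_2 = 18·32·2 = 1152; A_2A_3 = 32·2·38 = 2432; A_3A_4 = 2·38·19 = 1444.
Length 3: A_1..A_3: k=1: 0+2432+18·32·38=24320; k=2: 1152+0+18·2·38=2520 → min 2520 | A_2..A_4: k=2: 0+1444+32·2·19=2660; k=3: 2432+0+32·38·19=25536 → min 2660.
Length 4: A_1..A_4: k=1: 0+2660+18·32·19=13604; k=2: 1152+1444+18·2·19=3280; k=3: 2520+0+18·38·19=15516 → min 3280.
Optimal order: ((A_1 A_2) (A_3 A_4)) with cost 3280.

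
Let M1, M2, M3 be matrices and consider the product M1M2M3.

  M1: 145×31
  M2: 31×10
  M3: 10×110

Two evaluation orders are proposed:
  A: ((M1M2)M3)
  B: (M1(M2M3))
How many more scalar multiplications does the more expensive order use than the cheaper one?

324100

Order A = ((M1M2)M3): (M1M2): 145×31 by 31×10 → 145×10, cost 145·31·10 = 44950; ((M1M2)M3): 145×10 by 10×110 → 145×110, cost 145·10·110 = 159500; cumulative 204450. Total 204450.
Order B = (M1(M2M3)): (M2M3): 31×10 by 10×110 → 31×110, cost 31·10·110 = 34100; (M1(M2M3)): 145×31 by 31×110 → 145×110, cost 145·31·110 = 494450; cumulative 528550. Total 528550.
Difference: |204450 − 528550| = 324100.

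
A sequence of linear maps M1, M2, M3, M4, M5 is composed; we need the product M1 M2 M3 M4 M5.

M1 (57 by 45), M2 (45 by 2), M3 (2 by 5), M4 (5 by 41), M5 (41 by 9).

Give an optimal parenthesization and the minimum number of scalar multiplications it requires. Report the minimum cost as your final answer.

Adjacent pairs: M1M2 = 57·45·2 = 5130; M2M3 = 45·2·5 = 450; M3M4 = 2·5·41 = 410; M4M5 = 5·41·9 = 1845.
Length 3: M1..M3: k=1: 0+450+57·45·5=13275; k=2: 5130+0+57·2·5=5700 → min 5700 | M2..M4: k=2: 0+410+45·2·41=4100; k=3: 450+0+45·5·41=9675 → min 4100 | M3..M5: k=3: 0+1845+2·5·9=1935; k=4: 410+0+2·41·9=1148 → min 1148.
Length 4: M1..M4: k=1: 0+4100+57·45·41=109265; k=2: 5130+410+57·2·41=10214; k=3: 5700+0+57·5·41=17385 → min 10214 | M2..M5: k=2: 0+1148+45·2·9=1958; k=3: 450+1845+45·5·9=4320; k=4: 4100+0+45·41·9=20705 → min 1958.
Length 5: M1..M5: k=1: 0+1958+57·45·9=25043; k=2: 5130+1148+57·2·9=7304; k=3: 5700+1845+57·5·9=10110; k=4: 10214+0+57·41·9=31247 → min 7304.
Optimal parenthesization: ((M1 M2) ((M3 M4) M5)) with cost 7304.

7304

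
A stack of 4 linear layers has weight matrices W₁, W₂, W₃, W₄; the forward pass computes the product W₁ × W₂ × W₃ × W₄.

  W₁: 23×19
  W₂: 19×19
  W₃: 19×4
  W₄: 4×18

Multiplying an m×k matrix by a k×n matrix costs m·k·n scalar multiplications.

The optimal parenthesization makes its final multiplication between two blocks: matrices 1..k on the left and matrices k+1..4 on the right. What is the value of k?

Adjacent pairs: W₁W₂ = 23·19·19 = 8303; W₂W₃ = 19·19·4 = 1444; W₃W₄ = 19·4·18 = 1368.
Length 3: W₁..W₃: k=1: 0+1444+23·19·4=3192; k=2: 8303+0+23·19·4=10051 → min 3192 | W₂..W₄: k=2: 0+1368+19·19·18=7866; k=3: 1444+0+19·4·18=2812 → min 2812.
Top-level splits: k=1: (W₁..W₁)·(W₂..W₄) → 0+2812+23·19·18 = 10678; k=2: (W₁..W₂)·(W₃..W₄) → 8303+1368+23·19·18 = 17537; k=3: (W₁..W₃)·(W₄..W₄) → 3192+0+23·4·18 = 4848.
Best split is after W₃, i.e. k = 3.

3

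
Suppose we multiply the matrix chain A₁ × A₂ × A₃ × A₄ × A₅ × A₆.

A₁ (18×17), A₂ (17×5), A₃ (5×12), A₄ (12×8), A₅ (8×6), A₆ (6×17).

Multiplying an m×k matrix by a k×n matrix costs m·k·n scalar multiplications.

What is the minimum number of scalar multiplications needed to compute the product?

Adjacent pairs: A₁A₂ = 18·17·5 = 1530; A₂A₃ = 17·5·12 = 1020; A₃A₄ = 5·12·8 = 480; A₄A₅ = 12·8·6 = 576; A₅A₆ = 8·6·17 = 816.
Length 3: A₁..A₃: k=1: 0+1020+18·17·12=4692; k=2: 1530+0+18·5·12=2610 → min 2610 | A₂..A₄: k=2: 0+480+17·5·8=1160; k=3: 1020+0+17·12·8=2652 → min 1160 | A₃..A₅: k=3: 0+576+5·12·6=936; k=4: 480+0+5·8·6=720 → min 720 | A₄..A₆: k=4: 0+816+12·8·17=2448; k=5: 576+0+12·6·17=1800 → min 1800.
Length 4: A₁..A₄: k=1: 0+1160+18·17·8=3608; k=2: 1530+480+18·5·8=2730; k=3: 2610+0+18·12·8=4338 → min 2730 | A₂..A₅: k=2: 0+720+17·5·6=1230; k=3: 1020+576+17·12·6=2820; k=4: 1160+0+17·8·6=1976 → min 1230 | A₃..A₆: k=3: 0+1800+5·12·17=2820; k=4: 480+816+5·8·17=1976; k=5: 720+0+5·6·17=1230 → min 1230.
Length 5: A₁..A₅: k=1: 0+1230+18·17·6=3066; k=2: 1530+720+18·5·6=2790; k=3: 2610+576+18·12·6=4482; k=4: 2730+0+18·8·6=3594 → min 2790 | A₂..A₆: k=2: 0+1230+17·5·17=2675; k=3: 1020+1800+17·12·17=6288; k=4: 1160+816+17·8·17=4288; k=5: 1230+0+17·6·17=2964 → min 2675.
Length 6: A₁..A₆: k=1: 0+2675+18·17·17=7877; k=2: 1530+1230+18·5·17=4290; k=3: 2610+1800+18·12·17=8082; k=4: 2730+816+18·8·17=5994; k=5: 2790+0+18·6·17=4626 → min 4290.
Optimal order: ((A₁ × A₂) × (((A₃ × A₄) × A₅) × A₆)) with cost 4290.

4290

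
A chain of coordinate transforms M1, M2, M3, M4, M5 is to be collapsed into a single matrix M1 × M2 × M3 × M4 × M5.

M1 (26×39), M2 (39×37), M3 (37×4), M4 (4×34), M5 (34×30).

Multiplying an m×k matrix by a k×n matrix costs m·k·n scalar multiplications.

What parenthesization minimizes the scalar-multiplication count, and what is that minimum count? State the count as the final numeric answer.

Adjacent pairs: M1M2 = 26·39·37 = 37518; M2M3 = 39·37·4 = 5772; M3M4 = 37·4·34 = 5032; M4M5 = 4·34·30 = 4080.
Length 3: M1..M3: k=1: 0+5772+26·39·4=9828; k=2: 37518+0+26·37·4=41366 → min 9828 | M2..M4: k=2: 0+5032+39·37·34=54094; k=3: 5772+0+39·4·34=11076 → min 11076 | M3..M5: k=3: 0+4080+37·4·30=8520; k=4: 5032+0+37·34·30=42772 → min 8520.
Length 4: M1..M4: k=1: 0+11076+26·39·34=45552; k=2: 37518+5032+26·37·34=75258; k=3: 9828+0+26·4·34=13364 → min 13364 | M2..M5: k=2: 0+8520+39·37·30=51810; k=3: 5772+4080+39·4·30=14532; k=4: 11076+0+39·34·30=50856 → min 14532.
Length 5: M1..M5: k=1: 0+14532+26·39·30=44952; k=2: 37518+8520+26·37·30=74898; k=3: 9828+4080+26·4·30=17028; k=4: 13364+0+26·34·30=39884 → min 17028.
Optimal parenthesization: ((M1 × (M2 × M3)) × (M4 × M5)) with cost 17028.

17028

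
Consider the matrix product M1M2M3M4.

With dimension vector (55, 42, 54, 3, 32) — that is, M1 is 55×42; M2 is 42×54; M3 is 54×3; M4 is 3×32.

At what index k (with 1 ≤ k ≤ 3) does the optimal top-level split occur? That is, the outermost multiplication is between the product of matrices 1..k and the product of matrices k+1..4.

3

Adjacent pairs: M1M2 = 55·42·54 = 124740; M2M3 = 42·54·3 = 6804; M3M4 = 54·3·32 = 5184.
Length 3: M1..M3: k=1: 0+6804+55·42·3=13734; k=2: 124740+0+55·54·3=133650 → min 13734 | M2..M4: k=2: 0+5184+42·54·32=77760; k=3: 6804+0+42·3·32=10836 → min 10836.
Top-level splits: k=1: (M1..M1)·(M2..M4) → 0+10836+55·42·32 = 84756; k=2: (M1..M2)·(M3..M4) → 124740+5184+55·54·32 = 224964; k=3: (M1..M3)·(M4..M4) → 13734+0+55·3·32 = 19014.
Best split is after M3, i.e. k = 3.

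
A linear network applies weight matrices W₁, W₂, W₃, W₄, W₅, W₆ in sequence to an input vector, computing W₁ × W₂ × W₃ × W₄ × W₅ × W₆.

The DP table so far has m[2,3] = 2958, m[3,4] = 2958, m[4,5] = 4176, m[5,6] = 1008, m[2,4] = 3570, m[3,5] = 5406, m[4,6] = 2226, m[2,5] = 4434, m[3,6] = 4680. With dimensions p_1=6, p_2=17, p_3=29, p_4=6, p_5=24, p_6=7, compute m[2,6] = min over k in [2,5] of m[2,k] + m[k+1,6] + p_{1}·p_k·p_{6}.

m[2,6] = min over k∈[2,5] of m[2,k]+m[k+1,6]+p_{1}·p_k·p_{6}.
k=2: 0 + 4680 + 6·17·7 = 5394; k=3: 2958 + 2226 + 6·29·7 = 6402; k=4: 3570 + 1008 + 6·6·7 = 4830; k=5: 4434 + 0 + 6·24·7 = 5442.
Minimum: 4830 at k=4.

4830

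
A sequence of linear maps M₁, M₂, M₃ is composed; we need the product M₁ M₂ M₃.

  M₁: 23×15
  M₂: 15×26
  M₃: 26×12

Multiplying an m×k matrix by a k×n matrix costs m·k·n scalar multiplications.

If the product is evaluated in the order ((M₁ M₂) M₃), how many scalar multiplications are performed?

16146

(M₁ M₂): 23×15 by 15×26 → 23×26, cost 23·15·26 = 8970
((M₁ M₂) M₃): 23×26 by 26×12 → 23×12, cost 23·26·12 = 7176; cumulative 16146
Total: 16146 scalar multiplications.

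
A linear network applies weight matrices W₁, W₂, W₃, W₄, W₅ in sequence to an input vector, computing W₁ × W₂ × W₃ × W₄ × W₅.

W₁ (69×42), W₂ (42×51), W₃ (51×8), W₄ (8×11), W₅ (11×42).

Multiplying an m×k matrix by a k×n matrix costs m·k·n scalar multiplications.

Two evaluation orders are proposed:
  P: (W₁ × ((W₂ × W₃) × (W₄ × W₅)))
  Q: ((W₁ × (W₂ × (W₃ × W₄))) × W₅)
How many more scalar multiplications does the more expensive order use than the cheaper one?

Order P = (W₁ × ((W₂ × W₃) × (W₄ × W₅))): (W₂ × W₃): 42×51 by 51×8 → 42×8, cost 42·51·8 = 17136; (W₄ × W₅): 8×11 by 11×42 → 8×42, cost 8·11·42 = 3696; ((W₂ × W₃) × (W₄ × W₅)): 42×8 by 8×42 → 42×42, cost 42·8·42 = 14112; cumulative 34944; (W₁ × ((W₂ × W₃) × (W₄ × W₅))): 69×42 by 42×42 → 69×42, cost 69·42·42 = 121716; cumulative 156660. Total 156660.
Order Q = ((W₁ × (W₂ × (W₃ × W₄))) × W₅): (W₃ × W₄): 51×8 by 8×11 → 51×11, cost 51·8·11 = 4488; (W₂ × (W₃ × W₄)): 42×51 by 51×11 → 42×11, cost 42·51·11 = 23562; cumulative 28050; (W₁ × (W₂ × (W₃ × W₄))): 69×42 by 42×11 → 69×11, cost 69·42·11 = 31878; cumulative 59928; ((W₁ × (W₂ × (W₃ × W₄))) × W₅): 69×11 by 11×42 → 69×42, cost 69·11·42 = 31878; cumulative 91806. Total 91806.
Difference: |156660 − 91806| = 64854.

64854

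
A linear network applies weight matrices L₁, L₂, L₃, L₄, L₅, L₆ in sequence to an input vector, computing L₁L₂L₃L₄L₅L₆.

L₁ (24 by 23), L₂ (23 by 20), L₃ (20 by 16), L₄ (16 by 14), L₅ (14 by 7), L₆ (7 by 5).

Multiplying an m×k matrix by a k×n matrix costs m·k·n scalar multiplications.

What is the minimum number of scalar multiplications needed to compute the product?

Adjacent pairs: L₁L₂ = 24·23·20 = 11040; L₂L₃ = 23·20·16 = 7360; L₃L₄ = 20·16·14 = 4480; L₄L₅ = 16·14·7 = 1568; L₅L₆ = 14·7·5 = 490.
Length 3: L₁..L₃: k=1: 0+7360+24·23·16=16192; k=2: 11040+0+24·20·16=18720 → min 16192 | L₂..L₄: k=2: 0+4480+23·20·14=10920; k=3: 7360+0+23·16·14=12512 → min 10920 | L₃..L₅: k=3: 0+1568+20·16·7=3808; k=4: 4480+0+20·14·7=6440 → min 3808 | L₄..L₆: k=4: 0+490+16·14·5=1610; k=5: 1568+0+16·7·5=2128 → min 1610.
Length 4: L₁..L₄: k=1: 0+10920+24·23·14=18648; k=2: 11040+4480+24·20·14=22240; k=3: 16192+0+24·16·14=21568 → min 18648 | L₂..L₅: k=2: 0+3808+23·20·7=7028; k=3: 7360+1568+23·16·7=11504; k=4: 10920+0+23·14·7=13174 → min 7028 | L₃..L₆: k=3: 0+1610+20·16·5=3210; k=4: 4480+490+20·14·5=6370; k=5: 3808+0+20·7·5=4508 → min 3210.
Length 5: L₁..L₅: k=1: 0+7028+24·23·7=10892; k=2: 11040+3808+24·20·7=18208; k=3: 16192+1568+24·16·7=20448; k=4: 18648+0+24·14·7=21000 → min 10892 | L₂..L₆: k=2: 0+3210+23·20·5=5510; k=3: 7360+1610+23·16·5=10810; k=4: 10920+490+23·14·5=13020; k=5: 7028+0+23·7·5=7833 → min 5510.
Length 6: L₁..L₆: k=1: 0+5510+24·23·5=8270; k=2: 11040+3210+24·20·5=16650; k=3: 16192+1610+24·16·5=19722; k=4: 18648+490+24·14·5=20818; k=5: 10892+0+24·7·5=11732 → min 8270.
Optimal order: (L₁(L₂(L₃(L₄(L₅L₆))))) with cost 8270.

8270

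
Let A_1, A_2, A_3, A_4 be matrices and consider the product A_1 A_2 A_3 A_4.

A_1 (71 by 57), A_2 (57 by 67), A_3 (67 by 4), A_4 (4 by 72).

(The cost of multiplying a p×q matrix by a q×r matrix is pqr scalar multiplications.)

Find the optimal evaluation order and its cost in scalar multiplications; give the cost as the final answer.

Adjacent pairs: A_1A_2 = 71·57·67 = 271149; A_2A_3 = 57·67·4 = 15276; A_3A_4 = 67·4·72 = 19296.
Length 3: A_1..A_3: k=1: 0+15276+71·57·4=31464; k=2: 271149+0+71·67·4=290177 → min 31464 | A_2..A_4: k=2: 0+19296+57·67·72=294264; k=3: 15276+0+57·4·72=31692 → min 31692.
Length 4: A_1..A_4: k=1: 0+31692+71·57·72=323076; k=2: 271149+19296+71·67·72=632949; k=3: 31464+0+71·4·72=51912 → min 51912.
Optimal parenthesization: ((A_1 (A_2 A_3)) A_4) with cost 51912.

51912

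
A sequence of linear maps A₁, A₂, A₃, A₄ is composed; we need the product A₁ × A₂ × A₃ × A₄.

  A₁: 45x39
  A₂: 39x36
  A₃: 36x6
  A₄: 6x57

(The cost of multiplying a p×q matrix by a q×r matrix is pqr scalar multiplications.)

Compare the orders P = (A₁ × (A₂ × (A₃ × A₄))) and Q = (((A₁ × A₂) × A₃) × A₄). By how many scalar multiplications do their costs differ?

Order P = (A₁ × (A₂ × (A₃ × A₄))): (A₃ × A₄): 36×6 by 6×57 → 36×57, cost 36·6·57 = 12312; (A₂ × (A₃ × A₄)): 39×36 by 36×57 → 39×57, cost 39·36·57 = 80028; cumulative 92340; (A₁ × (A₂ × (A₃ × A₄))): 45×39 by 39×57 → 45×57, cost 45·39·57 = 100035; cumulative 192375. Total 192375.
Order Q = (((A₁ × A₂) × A₃) × A₄): (A₁ × A₂): 45×39 by 39×36 → 45×36, cost 45·39·36 = 63180; ((A₁ × A₂) × A₃): 45×36 by 36×6 → 45×6, cost 45·36·6 = 9720; cumulative 72900; (((A₁ × A₂) × A₃) × A₄): 45×6 by 6×57 → 45×57, cost 45·6·57 = 15390; cumulative 88290. Total 88290.
Difference: |192375 − 88290| = 104085.

104085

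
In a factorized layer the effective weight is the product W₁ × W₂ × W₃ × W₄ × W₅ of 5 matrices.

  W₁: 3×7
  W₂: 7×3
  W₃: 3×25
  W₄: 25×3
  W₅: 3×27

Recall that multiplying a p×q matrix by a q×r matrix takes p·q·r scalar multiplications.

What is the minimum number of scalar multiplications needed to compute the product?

Adjacent pairs: W₁W₂ = 3·7·3 = 63; W₂W₃ = 7·3·25 = 525; W₃W₄ = 3·25·3 = 225; W₄W₅ = 25·3·27 = 2025.
Length 3: W₁..W₃: k=1: 0+525+3·7·25=1050; k=2: 63+0+3·3·25=288 → min 288 | W₂..W₄: k=2: 0+225+7·3·3=288; k=3: 525+0+7·25·3=1050 → min 288 | W₃..W₅: k=3: 0+2025+3·25·27=4050; k=4: 225+0+3·3·27=468 → min 468.
Length 4: W₁..W₄: k=1: 0+288+3·7·3=351; k=2: 63+225+3·3·3=315; k=3: 288+0+3·25·3=513 → min 315 | W₂..W₅: k=2: 0+468+7·3·27=1035; k=3: 525+2025+7·25·27=7275; k=4: 288+0+7·3·27=855 → min 855.
Length 5: W₁..W₅: k=1: 0+855+3·7·27=1422; k=2: 63+468+3·3·27=774; k=3: 288+2025+3·25·27=4338; k=4: 315+0+3·3·27=558 → min 558.
Optimal order: (((W₁ × W₂) × (W₃ × W₄)) × W₅) with cost 558.

558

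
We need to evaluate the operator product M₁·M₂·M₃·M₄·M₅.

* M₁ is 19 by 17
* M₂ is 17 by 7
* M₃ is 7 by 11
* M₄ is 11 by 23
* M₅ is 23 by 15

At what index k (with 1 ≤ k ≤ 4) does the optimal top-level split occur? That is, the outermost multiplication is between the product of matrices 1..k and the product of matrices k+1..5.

Adjacent pairs: M₁M₂ = 19·17·7 = 2261; M₂M₃ = 17·7·11 = 1309; M₃M₄ = 7·11·23 = 1771; M₄M₅ = 11·23·15 = 3795.
Length 3: M₁..M₃: k=1: 0+1309+19·17·11=4862; k=2: 2261+0+19·7·11=3724 → min 3724 | M₂..M₄: k=2: 0+1771+17·7·23=4508; k=3: 1309+0+17·11·23=5610 → min 4508 | M₃..M₅: k=3: 0+3795+7·11·15=4950; k=4: 1771+0+7·23·15=4186 → min 4186.
Length 4: M₁..M₄: k=1: 0+4508+19·17·23=11937; k=2: 2261+1771+19·7·23=7091; k=3: 3724+0+19·11·23=8531 → min 7091 | M₂..M₅: k=2: 0+4186+17·7·15=5971; k=3: 1309+3795+17·11·15=7909; k=4: 4508+0+17·23·15=10373 → min 5971.
Top-level splits: k=1: (M₁..M₁)·(M₂..M₅) → 0+5971+19·17·15 = 10816; k=2: (M₁..M₂)·(M₃..M₅) → 2261+4186+19·7·15 = 8442; k=3: (M₁..M₃)·(M₄..M₅) → 3724+3795+19·11·15 = 10654; k=4: (M₁..M₄)·(M₅..M₅) → 7091+0+19·23·15 = 13646.
Best split is after M₂, i.e. k = 2.

2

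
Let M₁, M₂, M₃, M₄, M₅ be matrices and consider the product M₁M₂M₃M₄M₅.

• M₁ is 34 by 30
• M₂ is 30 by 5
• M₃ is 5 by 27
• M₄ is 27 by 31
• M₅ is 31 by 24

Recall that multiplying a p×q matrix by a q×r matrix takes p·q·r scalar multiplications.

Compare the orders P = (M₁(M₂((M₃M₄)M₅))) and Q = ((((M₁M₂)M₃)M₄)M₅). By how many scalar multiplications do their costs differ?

27459

Order P = (M₁(M₂((M₃M₄)M₅))): (M₃M₄): 5×27 by 27×31 → 5×31, cost 5·27·31 = 4185; ((M₃M₄)M₅): 5×31 by 31×24 → 5×24, cost 5·31·24 = 3720; cumulative 7905; (M₂((M₃M₄)M₅)): 30×5 by 5×24 → 30×24, cost 30·5·24 = 3600; cumulative 11505; (M₁(M₂((M₃M₄)M₅))): 34×30 by 30×24 → 34×24, cost 34·30·24 = 24480; cumulative 35985. Total 35985.
Order Q = ((((M₁M₂)M₃)M₄)M₅): (M₁M₂): 34×30 by 30×5 → 34×5, cost 34·30·5 = 5100; ((M₁M₂)M₃): 34×5 by 5×27 → 34×27, cost 34·5·27 = 4590; cumulative 9690; (((M₁M₂)M₃)M₄): 34×27 by 27×31 → 34×31, cost 34·27·31 = 28458; cumulative 38148; ((((M₁M₂)M₃)M₄)M₅): 34×31 by 31×24 → 34×24, cost 34·31·24 = 25296; cumulative 63444. Total 63444.
Difference: |35985 − 63444| = 27459.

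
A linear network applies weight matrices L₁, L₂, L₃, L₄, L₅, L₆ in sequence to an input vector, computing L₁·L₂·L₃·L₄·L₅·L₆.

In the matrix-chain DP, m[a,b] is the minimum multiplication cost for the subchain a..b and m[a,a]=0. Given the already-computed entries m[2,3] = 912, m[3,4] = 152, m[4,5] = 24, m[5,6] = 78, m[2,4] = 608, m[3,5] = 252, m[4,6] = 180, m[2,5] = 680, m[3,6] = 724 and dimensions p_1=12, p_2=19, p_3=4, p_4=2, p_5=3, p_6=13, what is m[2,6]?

m[2,6] = min over k∈[2,5] of m[2,k]+m[k+1,6]+p_{1}·p_k·p_{6}.
k=2: 0 + 724 + 12·19·13 = 3688; k=3: 912 + 180 + 12·4·13 = 1716; k=4: 608 + 78 + 12·2·13 = 998; k=5: 680 + 0 + 12·3·13 = 1148.
Minimum: 998 at k=4.

998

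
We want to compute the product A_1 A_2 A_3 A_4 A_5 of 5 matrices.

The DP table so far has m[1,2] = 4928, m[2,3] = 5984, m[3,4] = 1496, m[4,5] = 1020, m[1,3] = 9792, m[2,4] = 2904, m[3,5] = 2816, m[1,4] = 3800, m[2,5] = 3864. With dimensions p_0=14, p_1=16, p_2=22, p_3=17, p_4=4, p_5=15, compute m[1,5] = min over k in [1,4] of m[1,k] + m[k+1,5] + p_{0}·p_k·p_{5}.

m[1,5] = min over k∈[1,4] of m[1,k]+m[k+1,5]+p_{0}·p_k·p_{5}.
k=1: 0 + 3864 + 14·16·15 = 7224; k=2: 4928 + 2816 + 14·22·15 = 12364; k=3: 9792 + 1020 + 14·17·15 = 14382; k=4: 3800 + 0 + 14·4·15 = 4640.
Minimum: 4640 at k=4.

4640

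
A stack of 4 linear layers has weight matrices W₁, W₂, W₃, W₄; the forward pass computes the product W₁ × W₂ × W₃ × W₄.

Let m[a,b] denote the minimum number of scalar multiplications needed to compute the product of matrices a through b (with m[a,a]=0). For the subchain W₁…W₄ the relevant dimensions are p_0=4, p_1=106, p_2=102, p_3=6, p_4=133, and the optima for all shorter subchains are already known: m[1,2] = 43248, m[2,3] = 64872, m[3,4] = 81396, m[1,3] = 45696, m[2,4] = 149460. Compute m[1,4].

48888

m[1,4] = min over k∈[1,3] of m[1,k]+m[k+1,4]+p_{0}·p_k·p_{4}.
k=1: 0 + 149460 + 4·106·133 = 205852; k=2: 43248 + 81396 + 4·102·133 = 178908; k=3: 45696 + 0 + 4·6·133 = 48888.
Minimum: 48888 at k=3.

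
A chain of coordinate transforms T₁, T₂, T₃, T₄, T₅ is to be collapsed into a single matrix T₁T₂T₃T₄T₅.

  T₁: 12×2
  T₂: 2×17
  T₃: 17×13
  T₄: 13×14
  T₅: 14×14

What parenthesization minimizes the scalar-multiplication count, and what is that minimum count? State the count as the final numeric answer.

1534

Adjacent pairs: T₁T₂ = 12·2·17 = 408; T₂T₃ = 2·17·13 = 442; T₃T₄ = 17·13·14 = 3094; T₄T₅ = 13·14·14 = 2548.
Length 3: T₁..T₃: k=1: 0+442+12·2·13=754; k=2: 408+0+12·17·13=3060 → min 754 | T₂..T₄: k=2: 0+3094+2·17·14=3570; k=3: 442+0+2·13·14=806 → min 806 | T₃..T₅: k=3: 0+2548+17·13·14=5642; k=4: 3094+0+17·14·14=6426 → min 5642.
Length 4: T₁..T₄: k=1: 0+806+12·2·14=1142; k=2: 408+3094+12·17·14=6358; k=3: 754+0+12·13·14=2938 → min 1142 | T₂..T₅: k=2: 0+5642+2·17·14=6118; k=3: 442+2548+2·13·14=3354; k=4: 806+0+2·14·14=1198 → min 1198.
Length 5: T₁..T₅: k=1: 0+1198+12·2·14=1534; k=2: 408+5642+12·17·14=8906; k=3: 754+2548+12·13·14=5486; k=4: 1142+0+12·14·14=3494 → min 1534.
Optimal parenthesization: (T₁(((T₂T₃)T₄)T₅)) with cost 1534.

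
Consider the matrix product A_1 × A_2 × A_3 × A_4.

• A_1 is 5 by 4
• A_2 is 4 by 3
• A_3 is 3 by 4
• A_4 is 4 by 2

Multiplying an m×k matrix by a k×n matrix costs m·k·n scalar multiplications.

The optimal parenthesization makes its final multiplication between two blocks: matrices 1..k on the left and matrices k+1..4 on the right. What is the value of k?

Adjacent pairs: A_1A_2 = 5·4·3 = 60; A_2A_3 = 4·3·4 = 48; A_3A_4 = 3·4·2 = 24.
Length 3: A_1..A_3: k=1: 0+48+5·4·4=128; k=2: 60+0+5·3·4=120 → min 120 | A_2..A_4: k=2: 0+24+4·3·2=48; k=3: 48+0+4·4·2=80 → min 48.
Top-level splits: k=1: (A_1..A_1)·(A_2..A_4) → 0+48+5·4·2 = 88; k=2: (A_1..A_2)·(A_3..A_4) → 60+24+5·3·2 = 114; k=3: (A_1..A_3)·(A_4..A_4) → 120+0+5·4·2 = 160.
Best split is after A_1, i.e. k = 1.

1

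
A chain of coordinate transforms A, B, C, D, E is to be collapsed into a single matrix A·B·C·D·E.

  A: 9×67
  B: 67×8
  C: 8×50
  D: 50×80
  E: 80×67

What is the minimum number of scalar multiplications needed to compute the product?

Adjacent pairs: AB = 9·67·8 = 4824; BC = 67·8·50 = 26800; CD = 8·50·80 = 32000; DE = 50·80·67 = 268000.
Length 3: A..C: k=1: 0+26800+9·67·50=56950; k=2: 4824+0+9·8·50=8424 → min 8424 | B..D: k=2: 0+32000+67·8·80=74880; k=3: 26800+0+67·50·80=294800 → min 74880 | C..E: k=3: 0+268000+8·50·67=294800; k=4: 32000+0+8·80·67=74880 → min 74880.
Length 4: A..D: k=1: 0+74880+9·67·80=123120; k=2: 4824+32000+9·8·80=42584; k=3: 8424+0+9·50·80=44424 → min 42584 | B..E: k=2: 0+74880+67·8·67=110792; k=3: 26800+268000+67·50·67=519250; k=4: 74880+0+67·80·67=434000 → min 110792.
Length 5: A..E: k=1: 0+110792+9·67·67=151193; k=2: 4824+74880+9·8·67=84528; k=3: 8424+268000+9·50·67=306574; k=4: 42584+0+9·80·67=90824 → min 84528.
Optimal order: ((A·B)·((C·D)·E)) with cost 84528.

84528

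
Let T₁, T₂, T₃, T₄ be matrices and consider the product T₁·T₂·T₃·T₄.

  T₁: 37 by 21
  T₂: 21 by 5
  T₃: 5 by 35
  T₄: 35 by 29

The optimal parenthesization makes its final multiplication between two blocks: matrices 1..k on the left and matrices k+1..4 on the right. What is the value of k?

2

Adjacent pairs: T₁T₂ = 37·21·5 = 3885; T₂T₃ = 21·5·35 = 3675; T₃T₄ = 5·35·29 = 5075.
Length 3: T₁..T₃: k=1: 0+3675+37·21·35=30870; k=2: 3885+0+37·5·35=10360 → min 10360 | T₂..T₄: k=2: 0+5075+21·5·29=8120; k=3: 3675+0+21·35·29=24990 → min 8120.
Top-level splits: k=1: (T₁..T₁)·(T₂..T₄) → 0+8120+37·21·29 = 30653; k=2: (T₁..T₂)·(T₃..T₄) → 3885+5075+37·5·29 = 14325; k=3: (T₁..T₃)·(T₄..T₄) → 10360+0+37·35·29 = 47915.
Best split is after T₂, i.e. k = 2.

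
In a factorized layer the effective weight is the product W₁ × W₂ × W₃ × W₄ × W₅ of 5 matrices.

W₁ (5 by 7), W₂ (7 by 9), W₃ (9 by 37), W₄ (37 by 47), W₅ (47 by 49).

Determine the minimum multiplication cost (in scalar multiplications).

22190

Adjacent pairs: W₁W₂ = 5·7·9 = 315; W₂W₃ = 7·9·37 = 2331; W₃W₄ = 9·37·47 = 15651; W₄W₅ = 37·47·49 = 85211.
Length 3: W₁..W₃: k=1: 0+2331+5·7·37=3626; k=2: 315+0+5·9·37=1980 → min 1980 | W₂..W₄: k=2: 0+15651+7·9·47=18612; k=3: 2331+0+7·37·47=14504 → min 14504 | W₃..W₅: k=3: 0+85211+9·37·49=101528; k=4: 15651+0+9·47·49=36378 → min 36378.
Length 4: W₁..W₄: k=1: 0+14504+5·7·47=16149; k=2: 315+15651+5·9·47=18081; k=3: 1980+0+5·37·47=10675 → min 10675 | W₂..W₅: k=2: 0+36378+7·9·49=39465; k=3: 2331+85211+7·37·49=100233; k=4: 14504+0+7·47·49=30625 → min 30625.
Length 5: W₁..W₅: k=1: 0+30625+5·7·49=32340; k=2: 315+36378+5·9·49=38898; k=3: 1980+85211+5·37·49=96256; k=4: 10675+0+5·47·49=22190 → min 22190.
Optimal order: ((((W₁ × W₂) × W₃) × W₄) × W₅) with cost 22190.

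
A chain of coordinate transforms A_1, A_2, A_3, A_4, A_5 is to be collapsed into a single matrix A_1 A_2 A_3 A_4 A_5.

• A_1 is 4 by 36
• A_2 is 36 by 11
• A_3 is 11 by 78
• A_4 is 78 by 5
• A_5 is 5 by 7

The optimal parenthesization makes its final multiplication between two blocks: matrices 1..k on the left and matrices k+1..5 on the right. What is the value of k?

Adjacent pairs: A_1A_2 = 4·36·11 = 1584; A_2A_3 = 36·11·78 = 30888; A_3A_4 = 11·78·5 = 4290; A_4A_5 = 78·5·7 = 2730.
Length 3: A_1..A_3: k=1: 0+30888+4·36·78=42120; k=2: 1584+0+4·11·78=5016 → min 5016 | A_2..A_4: k=2: 0+4290+36·11·5=6270; k=3: 30888+0+36·78·5=44928 → min 6270 | A_3..A_5: k=3: 0+2730+11·78·7=8736; k=4: 4290+0+11·5·7=4675 → min 4675.
Length 4: A_1..A_4: k=1: 0+6270+4·36·5=6990; k=2: 1584+4290+4·11·5=6094; k=3: 5016+0+4·78·5=6576 → min 6094 | A_2..A_5: k=2: 0+4675+36·11·7=7447; k=3: 30888+2730+36·78·7=53274; k=4: 6270+0+36·5·7=7530 → min 7447.
Top-level splits: k=1: (A_1..A_1)·(A_2..A_5) → 0+7447+4·36·7 = 8455; k=2: (A_1..A_2)·(A_3..A_5) → 1584+4675+4·11·7 = 6567; k=3: (A_1..A_3)·(A_4..A_5) → 5016+2730+4·78·7 = 9930; k=4: (A_1..A_4)·(A_5..A_5) → 6094+0+4·5·7 = 6234.
Best split is after A_4, i.e. k = 4.

4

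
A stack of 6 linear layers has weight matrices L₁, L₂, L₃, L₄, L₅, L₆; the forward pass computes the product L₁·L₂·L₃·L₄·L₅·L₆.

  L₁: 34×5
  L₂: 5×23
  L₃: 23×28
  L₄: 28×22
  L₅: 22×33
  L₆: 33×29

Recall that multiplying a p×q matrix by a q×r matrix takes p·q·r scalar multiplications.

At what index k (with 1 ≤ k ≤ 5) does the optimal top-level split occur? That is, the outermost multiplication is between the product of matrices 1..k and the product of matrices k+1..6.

Adjacent pairs: L₁L₂ = 34·5·23 = 3910; L₂L₃ = 5·23·28 = 3220; L₃L₄ = 23·28·22 = 14168; L₄L₅ = 28·22·33 = 20328; L₅L₆ = 22·33·29 = 21054.
Length 3: L₁..L₃: k=1: 0+3220+34·5·28=7980; k=2: 3910+0+34·23·28=25806 → min 7980 | L₂..L₄: k=2: 0+14168+5·23·22=16698; k=3: 3220+0+5·28·22=6300 → min 6300 | L₃..L₅: k=3: 0+20328+23·28·33=41580; k=4: 14168+0+23·22·33=30866 → min 30866 | L₄..L₆: k=4: 0+21054+28·22·29=38918; k=5: 20328+0+28·33·29=47124 → min 38918.
Length 4: L₁..L₄: k=1: 0+6300+34·5·22=10040; k=2: 3910+14168+34·23·22=35282; k=3: 7980+0+34·28·22=28924 → min 10040 | L₂..L₅: k=2: 0+30866+5·23·33=34661; k=3: 3220+20328+5·28·33=28168; k=4: 6300+0+5·22·33=9930 → min 9930 | L₃..L₆: k=3: 0+38918+23·28·29=57594; k=4: 14168+21054+23·22·29=49896; k=5: 30866+0+23·33·29=52877 → min 49896.
Length 5: L₁..L₅: k=1: 0+9930+34·5·33=15540; k=2: 3910+30866+34·23·33=60582; k=3: 7980+20328+34·28·33=59724; k=4: 10040+0+34·22·33=34724 → min 15540 | L₂..L₆: k=2: 0+49896+5·23·29=53231; k=3: 3220+38918+5·28·29=46198; k=4: 6300+21054+5·22·29=30544; k=5: 9930+0+5·33·29=14715 → min 14715.
Top-level splits: k=1: (L₁..L₁)·(L₂..L₆) → 0+14715+34·5·29 = 19645; k=2: (L₁..L₂)·(L₃..L₆) → 3910+49896+34·23·29 = 76484; k=3: (L₁..L₃)·(L₄..L₆) → 7980+38918+34·28·29 = 74506; k=4: (L₁..L₄)·(L₅..L₆) → 10040+21054+34·22·29 = 52786; k=5: (L₁..L₅)·(L₆..L₆) → 15540+0+34·33·29 = 48078.
Best split is after L₁, i.e. k = 1.

1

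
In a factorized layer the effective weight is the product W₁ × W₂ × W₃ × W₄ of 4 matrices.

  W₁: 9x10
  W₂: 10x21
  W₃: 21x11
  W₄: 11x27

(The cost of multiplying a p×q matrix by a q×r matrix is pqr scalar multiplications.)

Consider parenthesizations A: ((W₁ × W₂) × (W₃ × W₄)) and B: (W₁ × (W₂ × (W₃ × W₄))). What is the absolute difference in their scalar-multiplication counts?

Order A = ((W₁ × W₂) × (W₃ × W₄)): (W₁ × W₂): 9×10 by 10×21 → 9×21, cost 9·10·21 = 1890; (W₃ × W₄): 21×11 by 11×27 → 21×27, cost 21·11·27 = 6237; ((W₁ × W₂) × (W₃ × W₄)): 9×21 by 21×27 → 9×27, cost 9·21·27 = 5103; cumulative 13230. Total 13230.
Order B = (W₁ × (W₂ × (W₃ × W₄))): (W₃ × W₄): 21×11 by 11×27 → 21×27, cost 21·11·27 = 6237; (W₂ × (W₃ × W₄)): 10×21 by 21×27 → 10×27, cost 10·21·27 = 5670; cumulative 11907; (W₁ × (W₂ × (W₃ × W₄))): 9×10 by 10×27 → 9×27, cost 9·10·27 = 2430; cumulative 14337. Total 14337.
Difference: |13230 − 14337| = 1107.

1107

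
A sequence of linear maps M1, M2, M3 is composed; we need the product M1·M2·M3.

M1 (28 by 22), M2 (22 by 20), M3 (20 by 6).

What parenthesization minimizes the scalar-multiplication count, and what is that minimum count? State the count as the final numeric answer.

(M1·(M2·M3)): cost 6336.
((M1·M2)·M3): cost 15680.
Optimal: (M1·(M2·M3)) with cost 6336.

6336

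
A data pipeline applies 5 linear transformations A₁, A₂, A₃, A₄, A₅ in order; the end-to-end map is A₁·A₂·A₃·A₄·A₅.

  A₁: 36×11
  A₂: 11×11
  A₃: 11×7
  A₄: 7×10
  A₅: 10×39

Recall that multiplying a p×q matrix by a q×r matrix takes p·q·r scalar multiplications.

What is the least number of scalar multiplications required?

Adjacent pairs: A₁A₂ = 36·11·11 = 4356; A₂A₃ = 11·11·7 = 847; A₃A₄ = 11·7·10 = 770; A₄A₅ = 7·10·39 = 2730.
Length 3: A₁..A₃: k=1: 0+847+36·11·7=3619; k=2: 4356+0+36·11·7=7128 → min 3619 | A₂..A₄: k=2: 0+770+11·11·10=1980; k=3: 847+0+11·7·10=1617 → min 1617 | A₃..A₅: k=3: 0+2730+11·7·39=5733; k=4: 770+0+11·10·39=5060 → min 5060.
Length 4: A₁..A₄: k=1: 0+1617+36·11·10=5577; k=2: 4356+770+36·11·10=9086; k=3: 3619+0+36·7·10=6139 → min 5577 | A₂..A₅: k=2: 0+5060+11·11·39=9779; k=3: 847+2730+11·7·39=6580; k=4: 1617+0+11·10·39=5907 → min 5907.
Length 5: A₁..A₅: k=1: 0+5907+36·11·39=21351; k=2: 4356+5060+36·11·39=24860; k=3: 3619+2730+36·7·39=16177; k=4: 5577+0+36·10·39=19617 → min 16177.
Optimal order: ((A₁·(A₂·A₃))·(A₄·A₅)) with cost 16177.

16177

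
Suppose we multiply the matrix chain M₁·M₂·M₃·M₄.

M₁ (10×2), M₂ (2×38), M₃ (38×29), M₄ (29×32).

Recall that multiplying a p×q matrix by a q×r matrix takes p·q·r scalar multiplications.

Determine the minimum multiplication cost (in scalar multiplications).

4700

Adjacent pairs: M₁M₂ = 10·2·38 = 760; M₂M₃ = 2·38·29 = 2204; M₃M₄ = 38·29·32 = 35264.
Length 3: M₁..M₃: k=1: 0+2204+10·2·29=2784; k=2: 760+0+10·38·29=11780 → min 2784 | M₂..M₄: k=2: 0+35264+2·38·32=37696; k=3: 2204+0+2·29·32=4060 → min 4060.
Length 4: M₁..M₄: k=1: 0+4060+10·2·32=4700; k=2: 760+35264+10·38·32=48184; k=3: 2784+0+10·29·32=12064 → min 4700.
Optimal order: (M₁·((M₂·M₃)·M₄)) with cost 4700.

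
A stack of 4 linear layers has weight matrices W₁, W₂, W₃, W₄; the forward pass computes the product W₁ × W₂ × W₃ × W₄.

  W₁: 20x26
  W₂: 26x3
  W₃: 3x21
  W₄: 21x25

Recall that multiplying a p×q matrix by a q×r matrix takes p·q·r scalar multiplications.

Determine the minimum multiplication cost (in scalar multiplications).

Adjacent pairs: W₁W₂ = 20·26·3 = 1560; W₂W₃ = 26·3·21 = 1638; W₃W₄ = 3·21·25 = 1575.
Length 3: W₁..W₃: k=1: 0+1638+20·26·21=12558; k=2: 1560+0+20·3·21=2820 → min 2820 | W₂..W₄: k=2: 0+1575+26·3·25=3525; k=3: 1638+0+26·21·25=15288 → min 3525.
Length 4: W₁..W₄: k=1: 0+3525+20·26·25=16525; k=2: 1560+1575+20·3·25=4635; k=3: 2820+0+20·21·25=13320 → min 4635.
Optimal order: ((W₁ × W₂) × (W₃ × W₄)) with cost 4635.

4635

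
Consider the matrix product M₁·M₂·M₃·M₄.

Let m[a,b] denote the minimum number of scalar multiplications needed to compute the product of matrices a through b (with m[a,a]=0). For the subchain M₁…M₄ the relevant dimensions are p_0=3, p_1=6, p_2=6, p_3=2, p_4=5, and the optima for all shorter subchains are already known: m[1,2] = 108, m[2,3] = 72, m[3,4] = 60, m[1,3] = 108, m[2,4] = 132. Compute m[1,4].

m[1,4] = min over k∈[1,3] of m[1,k]+m[k+1,4]+p_{0}·p_k·p_{4}.
k=1: 0 + 132 + 3·6·5 = 222; k=2: 108 + 60 + 3·6·5 = 258; k=3: 108 + 0 + 3·2·5 = 138.
Minimum: 138 at k=3.

138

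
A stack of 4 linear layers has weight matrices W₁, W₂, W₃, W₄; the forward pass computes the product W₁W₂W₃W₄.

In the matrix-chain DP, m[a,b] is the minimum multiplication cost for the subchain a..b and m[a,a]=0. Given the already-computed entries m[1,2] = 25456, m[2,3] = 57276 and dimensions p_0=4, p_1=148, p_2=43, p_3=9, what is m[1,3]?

27004

m[1,3] = min over k∈[1,2] of m[1,k]+m[k+1,3]+p_{0}·p_k·p_{3}.
k=1: 0 + 57276 + 4·148·9 = 62604; k=2: 25456 + 0 + 4·43·9 = 27004.
Minimum: 27004 at k=2.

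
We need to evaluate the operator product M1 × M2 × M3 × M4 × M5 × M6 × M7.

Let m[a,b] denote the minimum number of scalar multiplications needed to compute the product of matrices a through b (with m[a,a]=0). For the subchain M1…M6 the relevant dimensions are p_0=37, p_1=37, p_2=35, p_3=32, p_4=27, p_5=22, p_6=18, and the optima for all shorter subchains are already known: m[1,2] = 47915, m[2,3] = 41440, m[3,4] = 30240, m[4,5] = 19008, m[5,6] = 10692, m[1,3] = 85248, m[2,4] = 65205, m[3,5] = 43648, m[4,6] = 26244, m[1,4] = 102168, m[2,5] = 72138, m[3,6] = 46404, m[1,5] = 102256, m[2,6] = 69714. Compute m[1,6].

m[1,6] = min over k∈[1,5] of m[1,k]+m[k+1,6]+p_{0}·p_k·p_{6}.
k=1: 0 + 69714 + 37·37·18 = 94356; k=2: 47915 + 46404 + 37·35·18 = 117629; k=3: 85248 + 26244 + 37·32·18 = 132804; k=4: 102168 + 10692 + 37·27·18 = 130842; k=5: 102256 + 0 + 37·22·18 = 116908.
Minimum: 94356 at k=1.

94356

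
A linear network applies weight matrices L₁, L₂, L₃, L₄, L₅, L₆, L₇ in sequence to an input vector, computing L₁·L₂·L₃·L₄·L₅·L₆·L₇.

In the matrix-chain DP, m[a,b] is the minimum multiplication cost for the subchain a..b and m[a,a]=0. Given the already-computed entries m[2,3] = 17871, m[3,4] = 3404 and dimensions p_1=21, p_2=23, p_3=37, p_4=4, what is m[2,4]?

5336

m[2,4] = min over k∈[2,3] of m[2,k]+m[k+1,4]+p_{1}·p_k·p_{4}.
k=2: 0 + 3404 + 21·23·4 = 5336; k=3: 17871 + 0 + 21·37·4 = 20979.
Minimum: 5336 at k=2.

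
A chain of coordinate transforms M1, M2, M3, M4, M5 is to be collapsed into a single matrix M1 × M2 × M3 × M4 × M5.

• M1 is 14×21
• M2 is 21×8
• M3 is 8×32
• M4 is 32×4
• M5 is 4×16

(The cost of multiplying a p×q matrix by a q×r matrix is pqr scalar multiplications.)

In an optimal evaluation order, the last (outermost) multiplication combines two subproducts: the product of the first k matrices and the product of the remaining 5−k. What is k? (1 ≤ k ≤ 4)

4

Adjacent pairs: M1M2 = 14·21·8 = 2352; M2M3 = 21·8·32 = 5376; M3M4 = 8·32·4 = 1024; M4M5 = 32·4·16 = 2048.
Length 3: M1..M3: k=1: 0+5376+14·21·32=14784; k=2: 2352+0+14·8·32=5936 → min 5936 | M2..M4: k=2: 0+1024+21·8·4=1696; k=3: 5376+0+21·32·4=8064 → min 1696 | M3..M5: k=3: 0+2048+8·32·16=6144; k=4: 1024+0+8·4·16=1536 → min 1536.
Length 4: M1..M4: k=1: 0+1696+14·21·4=2872; k=2: 2352+1024+14·8·4=3824; k=3: 5936+0+14·32·4=7728 → min 2872 | M2..M5: k=2: 0+1536+21·8·16=4224; k=3: 5376+2048+21·32·16=18176; k=4: 1696+0+21·4·16=3040 → min 3040.
Top-level splits: k=1: (M1..M1)·(M2..M5) → 0+3040+14·21·16 = 7744; k=2: (M1..M2)·(M3..M5) → 2352+1536+14·8·16 = 5680; k=3: (M1..M3)·(M4..M5) → 5936+2048+14·32·16 = 15152; k=4: (M1..M4)·(M5..M5) → 2872+0+14·4·16 = 3768.
Best split is after M4, i.e. k = 4.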